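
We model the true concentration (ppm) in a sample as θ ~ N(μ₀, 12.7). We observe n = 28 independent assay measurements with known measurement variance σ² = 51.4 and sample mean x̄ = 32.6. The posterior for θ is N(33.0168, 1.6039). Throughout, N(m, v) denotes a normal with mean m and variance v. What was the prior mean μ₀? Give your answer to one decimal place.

μ₀ = 35.9

With known observation variance, the Normal–Normal posterior has precision τ_n = τ₀ + n/σ² and mean μ_n = (τ₀μ₀ + (n/σ²)x̄)/τ_n.
Here τ₀ = 1/12.7 = 0.078740 and τ_data = 28/51.4 = 0.544747, so τ_n = 0.623487.
Rearranging for μ₀: μ₀ = (μ_n·τ_n − τ_data·x̄)/τ₀ = (33.0168·0.623487 − 0.544747·32.6) / 0.078740 = 2.826793/0.078740 ≈ 35.9.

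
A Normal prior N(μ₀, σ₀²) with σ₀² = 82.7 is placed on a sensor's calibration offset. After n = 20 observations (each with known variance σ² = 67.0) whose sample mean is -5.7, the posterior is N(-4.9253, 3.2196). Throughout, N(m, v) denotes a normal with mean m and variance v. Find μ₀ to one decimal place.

μ₀ = 14.2

The posterior mean is a precision-weighted average: μ_n = (τ₀μ₀ + τ_data·x̄)/(τ₀+τ_data), with τ₀=1/σ₀² and τ_data=n/σ².
Here τ₀ = 1/82.7 = 0.012092 and τ_data = 20/67.0 = 0.298507, so τ_n = 0.310599.
Rearranging for μ₀: μ₀ = (μ_n·τ_n − τ_data·x̄)/τ₀ = (-4.9253·0.310599 − 0.298507·-5.7) / 0.012092 = 0.171697/0.012092 ≈ 14.2.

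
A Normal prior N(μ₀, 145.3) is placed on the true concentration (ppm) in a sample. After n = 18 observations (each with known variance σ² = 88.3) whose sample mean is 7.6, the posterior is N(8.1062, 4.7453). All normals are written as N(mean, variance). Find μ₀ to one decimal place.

The posterior mean is a precision-weighted average: μ_n = (τ₀μ₀ + τ_data·x̄)/(τ₀+τ_data), with τ₀=1/σ₀² and τ_data=n/σ².
Here τ₀ = 1/145.3 = 0.006882 and τ_data = 18/88.3 = 0.203851, so τ_n = 0.210733.
Rearranging for μ₀: μ₀ = (μ_n·τ_n − τ_data·x̄)/τ₀ = (8.1062·0.210733 − 0.203851·7.6) / 0.006882 = 0.158976/0.006882 ≈ 23.1.

μ₀ = 23.1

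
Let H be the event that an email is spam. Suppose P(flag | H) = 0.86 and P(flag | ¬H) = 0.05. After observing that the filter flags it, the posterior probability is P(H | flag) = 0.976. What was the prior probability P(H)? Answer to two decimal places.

P(H) = 0.70

In odds form, posterior odds = prior odds × likelihood ratio, so prior odds = posterior odds ÷ LR.
Posterior odds = 0.976/(1−0.976) = 40.6667. LR = 0.86/0.05 = 17.2000.
Prior odds = 40.6667/17.2000 = 2.3643, so P(H) = 2.3643/(1+2.3643) ≈ 0.70.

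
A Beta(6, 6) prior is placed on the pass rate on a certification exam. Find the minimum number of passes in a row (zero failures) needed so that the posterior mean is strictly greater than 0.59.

k = 3

After k passes and 0 failures the posterior is Beta(6+k, 6), with mean (6+k)/(6+6+k).
Set (6+k)/(12+k) > 0.59 and solve: k > (0.59·12 − 6)/(1 − 0.59) = 2.634.
The smallest integer exceeding 2.634 is 3.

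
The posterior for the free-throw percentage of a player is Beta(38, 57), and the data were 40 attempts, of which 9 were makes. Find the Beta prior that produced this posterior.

Under Beta–binomial conjugacy the posterior parameters are (a+s, b+f).
Subtract the data counts: 38−9=29, 57−31=26.

Beta(29, 26)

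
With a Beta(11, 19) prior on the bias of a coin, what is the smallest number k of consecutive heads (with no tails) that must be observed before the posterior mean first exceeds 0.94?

After k heads and 0 tails the posterior is Beta(11+k, 19), with mean (11+k)/(11+19+k).
Set (11+k)/(30+k) > 0.94 and solve: k > (0.94·30 − 11)/(1 − 0.94) = 286.667.
The smallest integer exceeding 286.667 is 287, and checking k=287: (298)/(317) = 0.9401 > 0.94.

k = 287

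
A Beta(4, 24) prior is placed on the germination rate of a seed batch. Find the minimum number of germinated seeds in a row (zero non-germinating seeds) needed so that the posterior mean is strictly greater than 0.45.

k = 16

After k germinated seeds and 0 non-germinating seeds the posterior is Beta(4+k, 24), with mean (4+k)/(4+24+k).
Set (4+k)/(28+k) > 0.45 and solve: k > (0.45·28 − 4)/(1 − 0.45) = 15.636.
The smallest integer exceeding 15.636 is 16.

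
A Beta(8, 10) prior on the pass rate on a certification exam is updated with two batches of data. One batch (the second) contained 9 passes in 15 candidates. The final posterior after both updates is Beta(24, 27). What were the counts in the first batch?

Sequential conjugate updates are equivalent to a single update on the pooled data, so total successes = posterior α − prior α and total failures = posterior β − prior β.
Total across both batches: 24−8=16 passes, 27−10=17 failures.
Subtract the second batch: 16−9=7 passes and 17−6=11 failures.

7 passes and 11 failures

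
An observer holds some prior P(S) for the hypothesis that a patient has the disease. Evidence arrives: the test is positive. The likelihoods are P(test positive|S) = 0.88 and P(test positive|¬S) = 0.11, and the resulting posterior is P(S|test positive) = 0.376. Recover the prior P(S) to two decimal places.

Bayes' rule in odds form gives O(S|E) = O(S)·[P(E|S)/P(E|¬S)], hence O(S) = O(S|E)/LR.
Posterior odds = 0.376/(1−0.376) = 0.6026. LR = 0.88/0.11 = 8.0000.
Prior odds = 0.6026/8.0000 = 0.0753, so P(S) = 0.0753/(1+0.0753) ≈ 0.07.

P(S) = 0.07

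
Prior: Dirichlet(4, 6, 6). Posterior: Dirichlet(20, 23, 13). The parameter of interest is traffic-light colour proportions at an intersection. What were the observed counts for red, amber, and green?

counts (16, 17, 7)

For a Dirichlet(α) prior with multinomial counts c, the posterior is Dirichlet(α + c) componentwise.
Counts are posterior − prior componentwise: 20−4=16, 23−6=17, 13−6=7.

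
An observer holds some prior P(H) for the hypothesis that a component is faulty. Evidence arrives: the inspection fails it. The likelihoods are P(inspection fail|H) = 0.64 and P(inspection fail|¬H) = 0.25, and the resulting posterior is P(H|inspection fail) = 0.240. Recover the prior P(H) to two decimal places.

Bayes' rule in odds form gives O(H|E) = O(H)·[P(E|H)/P(E|¬H)], hence O(H) = O(H|E)/LR.
Posterior odds = 0.240/(1−0.240) = 0.3158. LR = 0.64/0.25 = 2.5600.
Prior odds = 0.3158/2.5600 = 0.1234, so P(H) = 0.1234/(1+0.1234) ≈ 0.11.

P(H) = 0.11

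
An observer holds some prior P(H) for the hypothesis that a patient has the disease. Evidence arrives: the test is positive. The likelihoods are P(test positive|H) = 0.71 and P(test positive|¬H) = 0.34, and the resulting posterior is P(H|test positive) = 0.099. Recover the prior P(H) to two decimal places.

P(H) = 0.05

In odds form, posterior odds = prior odds × likelihood ratio, so prior odds = posterior odds ÷ LR.
Posterior odds = 0.099/(1−0.099) = 0.1099. LR = 0.71/0.34 = 2.0882.
Prior odds = 0.1099/2.0882 = 0.0526, so P(H) = 0.0526/(1+0.0526) ≈ 0.05.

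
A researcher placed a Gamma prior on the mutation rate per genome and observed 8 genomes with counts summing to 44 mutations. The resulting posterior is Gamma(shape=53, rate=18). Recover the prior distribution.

Gamma–Poisson conjugacy: posterior shape = α + Σxᵢ, posterior rate = β + n.
So α = 53 − 44 = 9 and β = 18 − 8 = 10.

Gamma(shape=9, rate=10)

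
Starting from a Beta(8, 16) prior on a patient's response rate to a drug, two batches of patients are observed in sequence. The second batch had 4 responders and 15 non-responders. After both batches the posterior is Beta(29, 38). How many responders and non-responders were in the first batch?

17 responders and 7 non-responders

Sequential conjugate updates are equivalent to a single update on the pooled data, so total successes = posterior α − prior α and total failures = posterior β − prior β.
Total across both batches: 29−8=21 responders, 38−16=22 non-responders.
Subtract the second batch: 21−4=17 responders and 22−15=7 non-responders.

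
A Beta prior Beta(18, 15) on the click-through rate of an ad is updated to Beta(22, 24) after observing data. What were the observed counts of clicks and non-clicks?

Under Beta–binomial conjugacy the posterior parameters are (α+s, β+f).
So s = 22 − 18 = 4 and f = 24 − 15 = 9.

4 clicks and 9 non-clicks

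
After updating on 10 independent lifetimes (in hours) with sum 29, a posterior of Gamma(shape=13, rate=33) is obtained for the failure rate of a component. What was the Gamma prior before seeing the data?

Gamma(shape=3, rate=4)

For an exponential likelihood with a Gamma(α, β) prior on the rate, n observations with total T give posterior Gamma(α+n, β+T).
So α = 13 − 10 = 3 and β = 33 − 29 = 4.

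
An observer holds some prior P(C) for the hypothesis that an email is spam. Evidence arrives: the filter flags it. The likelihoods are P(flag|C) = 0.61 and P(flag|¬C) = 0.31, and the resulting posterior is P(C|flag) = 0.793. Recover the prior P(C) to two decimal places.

In odds form, posterior odds = prior odds × likelihood ratio, so prior odds = posterior odds ÷ LR.
Posterior odds = 0.793/(1−0.793) = 3.8309. LR = 0.61/0.31 = 1.9677.
Prior odds = 3.8309/1.9677 = 1.9469, so P(C) = 1.9469/(1+1.9469) ≈ 0.66.

P(C) = 0.66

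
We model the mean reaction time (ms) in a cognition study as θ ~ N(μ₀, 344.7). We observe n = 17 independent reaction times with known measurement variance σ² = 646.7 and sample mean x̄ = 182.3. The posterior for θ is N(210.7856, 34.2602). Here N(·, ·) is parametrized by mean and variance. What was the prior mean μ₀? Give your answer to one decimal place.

The posterior mean is a precision-weighted average: μ_n = (τ₀μ₀ + τ_data·x̄)/(τ₀+τ_data), with τ₀=1/σ₀² and τ_data=n/σ².
Here τ₀ = 1/344.7 = 0.002901 and τ_data = 17/646.7 = 0.026287, so τ_n = 0.029188.
Rearranging for μ₀: μ₀ = (μ_n·τ_n − τ_data·x̄)/τ₀ = (210.7856·0.029188 − 0.026287·182.3) / 0.002901 = 1.360290/0.002901 ≈ 468.9.

μ₀ = 468.9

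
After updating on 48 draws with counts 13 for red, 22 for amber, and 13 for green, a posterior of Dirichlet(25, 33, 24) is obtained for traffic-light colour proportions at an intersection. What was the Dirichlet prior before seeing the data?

For a Dirichlet(α) prior with multinomial counts c, the posterior is Dirichlet(α + c) componentwise.
Subtract each count from the matching posterior parameter: 25−13=12, 33−22=11, 24−13=11.

Dirichlet(12, 11, 11)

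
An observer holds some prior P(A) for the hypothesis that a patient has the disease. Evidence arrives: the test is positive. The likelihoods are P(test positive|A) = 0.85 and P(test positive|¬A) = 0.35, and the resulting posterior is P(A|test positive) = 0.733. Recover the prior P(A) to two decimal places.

P(A) = 0.53

Bayes' rule in odds form gives O(A|E) = O(A)·[P(E|A)/P(E|¬A)], hence O(A) = O(A|E)/LR.
Posterior odds = 0.733/(1−0.733) = 2.7453. LR = 0.85/0.35 = 2.4286.
Prior odds = 2.7453/2.4286 = 1.1304, so P(A) = 1.1304/(1+1.1304) ≈ 0.53.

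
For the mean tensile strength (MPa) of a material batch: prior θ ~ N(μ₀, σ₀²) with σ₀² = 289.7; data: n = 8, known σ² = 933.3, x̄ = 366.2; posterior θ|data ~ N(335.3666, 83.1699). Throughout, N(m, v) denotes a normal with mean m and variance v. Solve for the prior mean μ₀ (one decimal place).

μ₀ = 258.8

The posterior mean is a precision-weighted average: μ_n = (τ₀μ₀ + τ_data·x̄)/(τ₀+τ_data), with τ₀=1/σ₀² and τ_data=n/σ².
Here τ₀ = 1/289.7 = 0.003452 and τ_data = 8/933.3 = 0.008572, so τ_n = 0.012024.
Rearranging for μ₀: μ₀ = (μ_n·τ_n − τ_data·x̄)/τ₀ = (335.3666·0.012024 − 0.008572·366.2) / 0.003452 = 0.893382/0.003452 ≈ 258.8.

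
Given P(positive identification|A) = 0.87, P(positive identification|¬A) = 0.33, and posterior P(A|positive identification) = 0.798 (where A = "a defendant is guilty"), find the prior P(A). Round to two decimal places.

P(A) = 0.60

Bayes' rule in odds form gives O(A|E) = O(A)·[P(E|A)/P(E|¬A)], hence O(A) = O(A|E)/LR.
Posterior odds = 0.798/(1−0.798) = 3.9505. LR = 0.87/0.33 = 2.6364.
Prior odds = 3.9505/2.6364 = 1.4984, so P(A) = 1.4984/(1+1.4984) ≈ 0.60.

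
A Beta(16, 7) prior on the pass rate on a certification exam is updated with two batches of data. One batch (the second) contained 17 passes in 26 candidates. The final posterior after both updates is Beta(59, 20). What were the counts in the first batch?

Because Beta–binomial updating is additive in the counts, the combined data contributed (α_post−α_prior, β_post−β_prior) successes and failures.
Total across both batches: 59−16=43 passes, 20−7=13 failures.
Subtract the second batch: 43−17=26 passes and 13−9=4 failures.

26 passes and 4 failures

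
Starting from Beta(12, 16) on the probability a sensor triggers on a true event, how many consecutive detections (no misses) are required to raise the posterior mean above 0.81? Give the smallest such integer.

After k detections and 0 misses the posterior is Beta(12+k, 16), with mean (12+k)/(12+16+k).
Set (12+k)/(28+k) > 0.81 and solve: k > (0.81·28 − 12)/(1 − 0.81) = 56.211.
The smallest integer exceeding 56.211 is 57, and checking k=57: (69)/(85) = 0.8118 > 0.81.

k = 57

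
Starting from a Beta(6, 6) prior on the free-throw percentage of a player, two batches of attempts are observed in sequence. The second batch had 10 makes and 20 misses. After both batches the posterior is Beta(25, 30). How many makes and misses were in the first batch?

Because Beta–binomial updating is additive in the counts, the combined data contributed (α_post−α_prior, β_post−β_prior) successes and failures.
Total across both batches: 25−6=19 makes, 30−6=24 misses.
Subtract the second batch: 19−10=9 makes and 24−20=4 misses.

9 makes and 4 misses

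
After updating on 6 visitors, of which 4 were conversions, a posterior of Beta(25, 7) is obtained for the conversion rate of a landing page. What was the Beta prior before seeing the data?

A Beta(a, b) prior with s successes and f failures in binomial data gives a Beta(a+s, b+f) posterior.
Subtract the data counts: 25−4=21, 7−2=5.

Beta(21, 5)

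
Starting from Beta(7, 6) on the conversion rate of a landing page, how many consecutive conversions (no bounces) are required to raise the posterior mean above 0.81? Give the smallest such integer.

After k conversions and 0 bounces the posterior is Beta(7+k, 6), with mean (7+k)/(7+6+k).
Set (7+k)/(13+k) > 0.81 and solve: k > (0.81·13 − 7)/(1 − 0.81) = 18.579.
The smallest integer exceeding 18.579 is 19.

k = 19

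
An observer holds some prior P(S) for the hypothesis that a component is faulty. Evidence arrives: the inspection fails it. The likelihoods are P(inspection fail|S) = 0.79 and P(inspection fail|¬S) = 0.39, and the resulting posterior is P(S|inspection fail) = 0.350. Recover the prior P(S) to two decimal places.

P(S) = 0.21

In odds form, posterior odds = prior odds × likelihood ratio, so prior odds = posterior odds ÷ LR.
Posterior odds = 0.350/(1−0.350) = 0.5385. LR = 0.79/0.39 = 2.0256.
Prior odds = 0.5385/2.0256 = 0.2658, so P(S) = 0.2658/(1+0.2658) ≈ 0.21.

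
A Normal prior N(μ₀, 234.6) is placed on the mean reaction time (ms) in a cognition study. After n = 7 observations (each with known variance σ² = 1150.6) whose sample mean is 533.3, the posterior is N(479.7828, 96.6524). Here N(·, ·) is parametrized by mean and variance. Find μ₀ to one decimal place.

The posterior mean is a precision-weighted average: μ_n = (τ₀μ₀ + τ_data·x̄)/(τ₀+τ_data), with τ₀=1/σ₀² and τ_data=n/σ².
Here τ₀ = 1/234.6 = 0.004263 and τ_data = 7/1150.6 = 0.006084, so τ_n = 0.010347.
Rearranging for μ₀: μ₀ = (μ_n·τ_n − τ_data·x̄)/τ₀ = (479.7828·0.010347 − 0.006084·533.3) / 0.004263 = 1.719715/0.004263 ≈ 403.4.

μ₀ = 403.4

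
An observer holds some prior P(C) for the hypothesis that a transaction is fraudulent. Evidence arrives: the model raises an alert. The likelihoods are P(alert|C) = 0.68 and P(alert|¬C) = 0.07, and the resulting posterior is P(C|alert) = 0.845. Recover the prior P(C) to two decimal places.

P(C) = 0.36

Bayes' rule in odds form gives O(C|E) = O(C)·[P(E|C)/P(E|¬C)], hence O(C) = O(C|E)/LR.
Posterior odds = 0.845/(1−0.845) = 5.4516. LR = 0.68/0.07 = 9.7143.
Prior odds = 5.4516/9.7143 = 0.5612, so P(C) = 0.5612/(1+0.5612) ≈ 0.36.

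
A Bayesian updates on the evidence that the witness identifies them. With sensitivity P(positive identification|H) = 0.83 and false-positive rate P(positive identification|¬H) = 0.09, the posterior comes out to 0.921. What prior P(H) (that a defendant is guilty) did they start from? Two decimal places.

In odds form, posterior odds = prior odds × likelihood ratio, so prior odds = posterior odds ÷ LR.
Posterior odds = 0.921/(1−0.921) = 11.6582. LR = 0.83/0.09 = 9.2222.
Prior odds = 11.6582/9.2222 = 1.2641, so P(H) = 1.2641/(1+1.2641) ≈ 0.56.

P(H) = 0.56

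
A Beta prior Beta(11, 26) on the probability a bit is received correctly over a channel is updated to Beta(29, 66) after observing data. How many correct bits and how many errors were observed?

Under Beta–binomial conjugacy the posterior parameters are (α+s, β+f).
So s = 29 − 11 = 18 and f = 66 − 26 = 40.

18 correct bits and 40 errors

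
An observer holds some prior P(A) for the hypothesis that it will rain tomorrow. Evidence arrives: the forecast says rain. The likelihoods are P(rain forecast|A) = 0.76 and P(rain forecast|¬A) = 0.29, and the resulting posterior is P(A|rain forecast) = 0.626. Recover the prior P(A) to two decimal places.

Bayes' rule in odds form gives O(A|E) = O(A)·[P(E|A)/P(E|¬A)], hence O(A) = O(A|E)/LR.
Posterior odds = 0.626/(1−0.626) = 1.6738. LR = 0.76/0.29 = 2.6207.
Prior odds = 1.6738/2.6207 = 0.6387, so P(A) = 0.6387/(1+0.6387) ≈ 0.39.

P(A) = 0.39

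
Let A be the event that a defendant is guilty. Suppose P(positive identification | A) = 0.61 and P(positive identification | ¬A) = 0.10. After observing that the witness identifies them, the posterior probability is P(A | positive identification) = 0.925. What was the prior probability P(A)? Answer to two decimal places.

Bayes' rule in odds form gives O(A|E) = O(A)·[P(E|A)/P(E|¬A)], hence O(A) = O(A|E)/LR.
Posterior odds = 0.925/(1−0.925) = 12.3333. LR = 0.61/0.10 = 6.1000.
Prior odds = 12.3333/6.1000 = 2.0219, so P(A) = 2.0219/(1+2.0219) ≈ 0.67.

P(A) = 0.67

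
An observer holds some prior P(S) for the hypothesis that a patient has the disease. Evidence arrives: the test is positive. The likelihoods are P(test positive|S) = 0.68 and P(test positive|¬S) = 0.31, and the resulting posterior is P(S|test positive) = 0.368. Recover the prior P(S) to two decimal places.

In odds form, posterior odds = prior odds × likelihood ratio, so prior odds = posterior odds ÷ LR.
Posterior odds = 0.368/(1−0.368) = 0.5823. LR = 0.68/0.31 = 2.1935.
Prior odds = 0.5823/2.1935 = 0.2655, so P(S) = 0.2655/(1+0.2655) ≈ 0.21.

P(S) = 0.21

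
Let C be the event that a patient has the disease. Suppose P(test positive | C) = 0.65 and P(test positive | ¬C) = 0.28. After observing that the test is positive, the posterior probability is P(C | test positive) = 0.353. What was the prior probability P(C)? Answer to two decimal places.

P(C) = 0.19

In odds form, posterior odds = prior odds × likelihood ratio, so prior odds = posterior odds ÷ LR.
Posterior odds = 0.353/(1−0.353) = 0.5456. LR = 0.65/0.28 = 2.3214.
Prior odds = 0.5456/2.3214 = 0.2350, so P(C) = 0.2350/(1+0.2350) ≈ 0.19.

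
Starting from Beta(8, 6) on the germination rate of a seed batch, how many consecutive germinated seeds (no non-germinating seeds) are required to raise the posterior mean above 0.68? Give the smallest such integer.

k = 5

After k germinated seeds and 0 non-germinating seeds the posterior is Beta(8+k, 6), with mean (8+k)/(8+6+k).
Set (8+k)/(14+k) > 0.68 and solve: k > (0.68·14 − 8)/(1 − 0.68) = 4.750.
The smallest integer exceeding 4.750 is 5, and checking k=5: (13)/(19) = 0.6842 > 0.68.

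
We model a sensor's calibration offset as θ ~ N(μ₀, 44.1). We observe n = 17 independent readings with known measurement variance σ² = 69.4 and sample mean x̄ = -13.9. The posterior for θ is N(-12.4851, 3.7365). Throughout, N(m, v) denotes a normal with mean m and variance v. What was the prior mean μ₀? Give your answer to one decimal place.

The posterior mean is a precision-weighted average: μ_n = (τ₀μ₀ + τ_data·x̄)/(τ₀+τ_data), with τ₀=1/σ₀² and τ_data=n/σ².
Here τ₀ = 1/44.1 = 0.022676 and τ_data = 17/69.4 = 0.244957, so τ_n = 0.267633.
Rearranging for μ₀: μ₀ = (μ_n·τ_n − τ_data·x̄)/τ₀ = (-12.4851·0.267633 − 0.244957·-13.9) / 0.022676 = 0.063478/0.022676 ≈ 2.8.

μ₀ = 2.8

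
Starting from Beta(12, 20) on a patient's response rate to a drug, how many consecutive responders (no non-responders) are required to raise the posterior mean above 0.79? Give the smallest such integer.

k = 64

After k responders and 0 non-responders the posterior is Beta(12+k, 20), with mean (12+k)/(12+20+k).
Set (12+k)/(32+k) > 0.79 and solve: k > (0.79·32 − 12)/(1 − 0.79) = 63.238.
The smallest integer exceeding 63.238 is 64.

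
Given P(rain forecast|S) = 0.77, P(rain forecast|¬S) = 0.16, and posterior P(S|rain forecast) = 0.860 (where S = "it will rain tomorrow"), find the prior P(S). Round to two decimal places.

P(S) = 0.56

Bayes' rule in odds form gives O(S|E) = O(S)·[P(E|S)/P(E|¬S)], hence O(S) = O(S|E)/LR.
Posterior odds = 0.860/(1−0.860) = 6.1429. LR = 0.77/0.16 = 4.8125.
Prior odds = 6.1429/4.8125 = 1.2764, so P(S) = 1.2764/(1+1.2764) ≈ 0.56.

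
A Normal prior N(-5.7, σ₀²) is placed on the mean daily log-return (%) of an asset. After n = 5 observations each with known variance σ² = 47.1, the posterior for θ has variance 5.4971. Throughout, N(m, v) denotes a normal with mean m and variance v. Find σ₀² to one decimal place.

For the Normal–Normal model with known σ², precisions add: τ_n = τ₀ + n/σ².
So 1/σ₀² = 1/5.4971 − 5/47.1 = 0.181914 − 0.106157 = 0.075757.
Hence σ₀² = 1/0.075757 ≈ 13.2.

σ₀² = 13.2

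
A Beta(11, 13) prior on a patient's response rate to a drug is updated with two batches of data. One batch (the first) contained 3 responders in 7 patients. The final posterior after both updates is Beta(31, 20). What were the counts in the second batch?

17 responders and 3 non-responders

Sequential conjugate updates are equivalent to a single update on the pooled data, so total successes = posterior α − prior α and total failures = posterior β − prior β.
Total across both batches: 31−11=20 responders, 20−13=7 non-responders.
Subtract the first batch: 20−3=17 responders and 7−4=3 non-responders.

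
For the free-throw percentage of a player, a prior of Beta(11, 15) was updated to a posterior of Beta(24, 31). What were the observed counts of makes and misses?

Under Beta–binomial conjugacy the posterior parameters are (α+s, β+f).
Match parameters: s=24−11=13, f=31−15=16.

13 makes and 16 misses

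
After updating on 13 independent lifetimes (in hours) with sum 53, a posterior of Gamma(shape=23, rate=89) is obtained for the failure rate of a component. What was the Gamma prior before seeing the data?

Gamma(shape=10, rate=36)

Gamma–exponential conjugacy: posterior shape = α + n, posterior rate = β + Σtᵢ.
So α = 23 − 13 = 10 and β = 89 − 53 = 36.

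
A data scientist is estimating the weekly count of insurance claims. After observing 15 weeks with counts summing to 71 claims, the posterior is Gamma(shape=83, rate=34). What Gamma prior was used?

Gamma(shape=12, rate=19)

A Gamma(α, β) prior (rate parametrization) on a Poisson rate with n observations summing to S gives posterior Gamma(α+S, β+n).
So α = 83 − 71 = 12 and β = 34 − 15 = 19.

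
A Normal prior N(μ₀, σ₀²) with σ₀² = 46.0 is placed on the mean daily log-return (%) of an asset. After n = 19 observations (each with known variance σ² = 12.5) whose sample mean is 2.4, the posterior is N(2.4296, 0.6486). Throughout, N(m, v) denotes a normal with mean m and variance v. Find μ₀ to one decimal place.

μ₀ = 4.5

The posterior mean is a precision-weighted average: μ_n = (τ₀μ₀ + τ_data·x̄)/(τ₀+τ_data), with τ₀=1/σ₀² and τ_data=n/σ².
Here τ₀ = 1/46.0 = 0.021739 and τ_data = 19/12.5 = 1.520000, so τ_n = 1.541739.
Rearranging for μ₀: μ₀ = (μ_n·τ_n − τ_data·x̄)/τ₀ = (2.4296·1.541739 − 1.520000·2.4) / 0.021739 = 0.097809/0.021739 ≈ 4.5.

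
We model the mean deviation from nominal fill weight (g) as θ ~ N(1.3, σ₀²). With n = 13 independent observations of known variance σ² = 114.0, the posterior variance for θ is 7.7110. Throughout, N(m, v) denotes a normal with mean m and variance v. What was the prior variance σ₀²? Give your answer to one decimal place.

For the Normal–Normal model with known σ², precisions add: τ_n = τ₀ + n/σ².
So 1/σ₀² = 1/7.7110 − 13/114.0 = 0.129685 − 0.114035 = 0.015650.
Hence σ₀² = 1/0.015650 ≈ 63.9.

σ₀² = 63.9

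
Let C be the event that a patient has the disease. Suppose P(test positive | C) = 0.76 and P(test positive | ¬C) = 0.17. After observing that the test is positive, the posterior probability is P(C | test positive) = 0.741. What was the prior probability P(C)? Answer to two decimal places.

P(C) = 0.39

Bayes' rule in odds form gives O(C|E) = O(C)·[P(E|C)/P(E|¬C)], hence O(C) = O(C|E)/LR.
Posterior odds = 0.741/(1−0.741) = 2.8610. LR = 0.76/0.17 = 4.4706.
Prior odds = 2.8610/4.4706 = 0.6400, so P(C) = 0.6400/(1+0.6400) ≈ 0.39.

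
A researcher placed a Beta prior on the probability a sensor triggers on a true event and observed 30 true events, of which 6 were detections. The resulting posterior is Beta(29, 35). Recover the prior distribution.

Beta(23, 11)

Beta is conjugate to the binomial likelihood: posterior = Beta(α+s, β+f).
So α = 29 − 6 = 23 and β = 35 − 24 = 11.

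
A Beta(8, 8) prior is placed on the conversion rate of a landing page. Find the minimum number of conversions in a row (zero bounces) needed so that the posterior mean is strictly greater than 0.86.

k = 42

After k conversions and 0 bounces the posterior is Beta(8+k, 8), with mean (8+k)/(8+8+k).
Set (8+k)/(16+k) > 0.86 and solve: k > (0.86·16 − 8)/(1 − 0.86) = 41.143.
The smallest integer exceeding 41.143 is 42, and checking k=42: (50)/(58) = 0.8621 > 0.86.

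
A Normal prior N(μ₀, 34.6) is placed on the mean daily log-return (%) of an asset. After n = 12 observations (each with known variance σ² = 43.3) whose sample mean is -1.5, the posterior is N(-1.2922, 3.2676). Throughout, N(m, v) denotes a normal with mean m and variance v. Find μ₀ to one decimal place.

The posterior mean is a precision-weighted average: μ_n = (τ₀μ₀ + τ_data·x̄)/(τ₀+τ_data), with τ₀=1/σ₀² and τ_data=n/σ².
Here τ₀ = 1/34.6 = 0.028902 and τ_data = 12/43.3 = 0.277136, so τ_n = 0.306038.
Rearranging for μ₀: μ₀ = (μ_n·τ_n − τ_data·x̄)/τ₀ = (-1.2922·0.306038 − 0.277136·-1.5) / 0.028902 = 0.020242/0.028902 ≈ 0.7.

μ₀ = 0.7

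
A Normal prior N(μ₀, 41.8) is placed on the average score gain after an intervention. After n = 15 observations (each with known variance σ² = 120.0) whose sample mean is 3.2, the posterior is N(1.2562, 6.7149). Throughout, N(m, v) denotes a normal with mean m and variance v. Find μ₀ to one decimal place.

μ₀ = -8.9

The posterior mean is a precision-weighted average: μ_n = (τ₀μ₀ + τ_data·x̄)/(τ₀+τ_data), with τ₀=1/σ₀² and τ_data=n/σ².
Here τ₀ = 1/41.8 = 0.023923 and τ_data = 15/120.0 = 0.125000, so τ_n = 0.148923.
Rearranging for μ₀: μ₀ = (μ_n·τ_n − τ_data·x̄)/τ₀ = (1.2562·0.148923 − 0.125000·3.2) / 0.023923 = -0.212923/0.023923 ≈ -8.9.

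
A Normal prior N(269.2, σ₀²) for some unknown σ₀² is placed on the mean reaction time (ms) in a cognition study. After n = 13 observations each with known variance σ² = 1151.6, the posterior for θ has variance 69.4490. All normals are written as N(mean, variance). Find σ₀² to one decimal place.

For the Normal–Normal model with known σ², precisions add: τ_n = τ₀ + n/σ².
So 1/σ₀² = 1/69.4490 − 13/1151.6 = 0.014399 − 0.011289 = 0.003110.
Hence σ₀² = 1/0.003110 ≈ 321.5.

σ₀² = 321.5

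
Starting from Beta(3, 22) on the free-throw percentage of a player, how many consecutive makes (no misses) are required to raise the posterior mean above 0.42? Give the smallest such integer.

After k makes and 0 misses the posterior is Beta(3+k, 22), with mean (3+k)/(3+22+k).
Set (3+k)/(25+k) > 0.42 and solve: k > (0.42·25 − 3)/(1 − 0.42) = 12.931.
The smallest integer exceeding 12.931 is 13, and checking k=13: (16)/(38) = 0.4211 > 0.42.

k = 13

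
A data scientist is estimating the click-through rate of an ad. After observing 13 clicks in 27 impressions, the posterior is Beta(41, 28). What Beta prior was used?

Beta(28, 14)

A Beta(a, b) prior with s successes and f failures in binomial data gives a Beta(a+s, b+f) posterior.
So a = 41 − 13 = 28 and b = 28 − 14 = 14.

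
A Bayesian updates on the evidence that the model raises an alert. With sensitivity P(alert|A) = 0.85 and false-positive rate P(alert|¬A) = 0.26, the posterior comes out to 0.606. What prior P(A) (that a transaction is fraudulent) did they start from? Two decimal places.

Bayes' rule in odds form gives O(A|E) = O(A)·[P(E|A)/P(E|¬A)], hence O(A) = O(A|E)/LR.
Posterior odds = 0.606/(1−0.606) = 1.5381. LR = 0.85/0.26 = 3.2692.
Prior odds = 1.5381/3.2692 = 0.4705, so P(A) = 0.4705/(1+0.4705) ≈ 0.32.

P(A) = 0.32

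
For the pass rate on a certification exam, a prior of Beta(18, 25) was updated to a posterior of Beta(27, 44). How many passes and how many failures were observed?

9 passes and 19 failures

Under Beta–binomial conjugacy the posterior parameters are (α+s, β+f).
So s = 27 − 18 = 9 and f = 44 − 25 = 19.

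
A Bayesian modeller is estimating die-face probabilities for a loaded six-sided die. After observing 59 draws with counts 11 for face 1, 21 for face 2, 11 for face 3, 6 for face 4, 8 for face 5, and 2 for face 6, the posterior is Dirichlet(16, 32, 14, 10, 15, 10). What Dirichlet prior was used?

Dirichlet(5, 11, 3, 4, 7, 8)

For a Dirichlet(α) prior with multinomial counts c, the posterior is Dirichlet(α + c) componentwise.
Subtract each count from the matching posterior parameter: 16−11=5, 32−21=11, 14−11=3, 10−6=4, 15−8=7, 10−2=8.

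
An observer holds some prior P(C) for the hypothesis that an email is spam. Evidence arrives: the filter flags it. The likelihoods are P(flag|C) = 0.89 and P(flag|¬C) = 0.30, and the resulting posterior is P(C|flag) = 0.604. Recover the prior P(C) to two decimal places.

In odds form, posterior odds = prior odds × likelihood ratio, so prior odds = posterior odds ÷ LR.
Posterior odds = 0.604/(1−0.604) = 1.5253. LR = 0.89/0.30 = 2.9667.
Prior odds = 1.5253/2.9667 = 0.5141, so P(C) = 0.5141/(1+0.5141) ≈ 0.34.

P(C) = 0.34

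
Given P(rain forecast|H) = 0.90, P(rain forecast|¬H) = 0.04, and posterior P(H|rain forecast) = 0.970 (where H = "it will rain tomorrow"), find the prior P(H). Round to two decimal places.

P(H) = 0.59

In odds form, posterior odds = prior odds × likelihood ratio, so prior odds = posterior odds ÷ LR.
Posterior odds = 0.970/(1−0.970) = 32.3333. LR = 0.90/0.04 = 22.5000.
Prior odds = 32.3333/22.5000 = 1.4370, so P(H) = 1.4370/(1+1.4370) ≈ 0.59.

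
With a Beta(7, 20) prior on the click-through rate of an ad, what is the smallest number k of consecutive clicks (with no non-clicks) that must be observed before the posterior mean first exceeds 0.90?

After k clicks and 0 non-clicks the posterior is Beta(7+k, 20), with mean (7+k)/(7+20+k).
Set (7+k)/(27+k) > 0.90 and solve: k > (0.90·27 − 7)/(1 − 0.90) = 173.000.
The smallest integer exceeding 173.000 is 174.

k = 174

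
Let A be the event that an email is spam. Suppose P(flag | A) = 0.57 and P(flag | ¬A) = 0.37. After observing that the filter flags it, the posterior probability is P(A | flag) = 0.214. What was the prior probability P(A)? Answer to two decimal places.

P(A) = 0.15

In odds form, posterior odds = prior odds × likelihood ratio, so prior odds = posterior odds ÷ LR.
Posterior odds = 0.214/(1−0.214) = 0.2723. LR = 0.57/0.37 = 1.5405.
Prior odds = 0.2723/1.5405 = 0.1768, so P(A) = 0.1768/(1+0.1768) ≈ 0.15.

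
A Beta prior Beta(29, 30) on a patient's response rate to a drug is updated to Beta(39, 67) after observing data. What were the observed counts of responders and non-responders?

10 responders and 37 non-responders

Under Beta–binomial conjugacy the posterior parameters are (α+s, β+f).
Match parameters: s=39−29=10, f=67−30=37.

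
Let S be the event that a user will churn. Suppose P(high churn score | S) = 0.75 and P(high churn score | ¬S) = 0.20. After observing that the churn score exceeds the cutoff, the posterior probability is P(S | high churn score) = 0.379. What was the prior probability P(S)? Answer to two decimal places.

Bayes' rule in odds form gives O(S|E) = O(S)·[P(E|S)/P(E|¬S)], hence O(S) = O(S|E)/LR.
Posterior odds = 0.379/(1−0.379) = 0.6103. LR = 0.75/0.20 = 3.7500.
Prior odds = 0.6103/3.7500 = 0.1627, so P(S) = 0.1627/(1+0.1627) ≈ 0.14.

P(S) = 0.14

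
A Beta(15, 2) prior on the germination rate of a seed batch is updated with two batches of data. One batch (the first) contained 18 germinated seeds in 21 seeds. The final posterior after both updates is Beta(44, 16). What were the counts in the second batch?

11 germinated seeds and 11 non-germinating seeds

Because Beta–binomial updating is additive in the counts, the combined data contributed (α_post−α_prior, β_post−β_prior) successes and failures.
Total across both batches: 44−15=29 germinated seeds, 16−2=14 non-germinating seeds.
Subtract the first batch: 29−18=11 germinated seeds and 14−3=11 non-germinating seeds.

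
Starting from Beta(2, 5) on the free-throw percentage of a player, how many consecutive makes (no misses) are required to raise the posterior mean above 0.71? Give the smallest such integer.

After k makes and 0 misses the posterior is Beta(2+k, 5), with mean (2+k)/(2+5+k).
Set (2+k)/(7+k) > 0.71 and solve: k > (0.71·7 − 2)/(1 − 0.71) = 10.241.
The smallest integer exceeding 10.241 is 11.

k = 11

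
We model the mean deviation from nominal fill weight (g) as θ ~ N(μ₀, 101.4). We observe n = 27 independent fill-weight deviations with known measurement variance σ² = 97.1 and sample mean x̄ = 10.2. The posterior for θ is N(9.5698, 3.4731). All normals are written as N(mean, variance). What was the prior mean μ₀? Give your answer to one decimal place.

μ₀ = -8.2

The posterior mean is a precision-weighted average: μ_n = (τ₀μ₀ + τ_data·x̄)/(τ₀+τ_data), with τ₀=1/σ₀² and τ_data=n/σ².
Here τ₀ = 1/101.4 = 0.009862 and τ_data = 27/97.1 = 0.278064, so τ_n = 0.287926.
Rearranging for μ₀: μ₀ = (μ_n·τ_n − τ_data·x̄)/τ₀ = (9.5698·0.287926 − 0.278064·10.2) / 0.009862 = -0.080859/0.009862 ≈ -8.2.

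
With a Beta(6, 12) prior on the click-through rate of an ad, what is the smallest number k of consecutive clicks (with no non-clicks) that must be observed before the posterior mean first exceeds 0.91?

After k clicks and 0 non-clicks the posterior is Beta(6+k, 12), with mean (6+k)/(6+12+k).
Set (6+k)/(18+k) > 0.91 and solve: k > (0.91·18 − 6)/(1 − 0.91) = 115.333.
The smallest integer exceeding 115.333 is 116.

k = 116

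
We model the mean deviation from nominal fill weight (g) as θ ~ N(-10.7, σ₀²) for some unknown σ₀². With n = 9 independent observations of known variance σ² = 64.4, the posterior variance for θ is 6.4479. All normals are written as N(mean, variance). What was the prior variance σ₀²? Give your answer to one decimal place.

For the Normal–Normal model with known σ², precisions add: τ_n = τ₀ + n/σ².
So 1/σ₀² = 1/6.4479 − 9/64.4 = 0.155089 − 0.139752 = 0.015337.
Hence σ₀² = 1/0.015337 ≈ 65.2.

σ₀² = 65.2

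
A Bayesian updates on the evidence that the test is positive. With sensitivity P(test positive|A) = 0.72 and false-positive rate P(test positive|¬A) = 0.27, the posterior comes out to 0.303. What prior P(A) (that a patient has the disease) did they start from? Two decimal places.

P(A) = 0.14

Bayes' rule in odds form gives O(A|E) = O(A)·[P(E|A)/P(E|¬A)], hence O(A) = O(A|E)/LR.
Posterior odds = 0.303/(1−0.303) = 0.4347. LR = 0.72/0.27 = 2.6667.
Prior odds = 0.4347/2.6667 = 0.1630, so P(A) = 0.1630/(1+0.1630) ≈ 0.14.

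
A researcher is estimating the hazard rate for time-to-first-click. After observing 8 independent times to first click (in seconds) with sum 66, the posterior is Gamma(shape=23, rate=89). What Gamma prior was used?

Gamma(shape=15, rate=23)

For an exponential likelihood with a Gamma(α, β) prior on the rate, n observations with total T give posterior Gamma(α+n, β+T).
So α = 23 − 8 = 15 and β = 89 − 66 = 23.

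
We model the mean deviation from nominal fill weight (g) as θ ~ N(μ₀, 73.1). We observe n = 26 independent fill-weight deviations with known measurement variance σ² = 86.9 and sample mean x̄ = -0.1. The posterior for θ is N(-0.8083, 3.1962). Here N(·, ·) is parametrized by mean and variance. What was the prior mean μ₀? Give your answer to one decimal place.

The posterior mean is a precision-weighted average: μ_n = (τ₀μ₀ + τ_data·x̄)/(τ₀+τ_data), with τ₀=1/σ₀² and τ_data=n/σ².
Here τ₀ = 1/73.1 = 0.013680 and τ_data = 26/86.9 = 0.299194, so τ_n = 0.312874.
Rearranging for μ₀: μ₀ = (μ_n·τ_n − τ_data·x̄)/τ₀ = (-0.8083·0.312874 − 0.299194·-0.1) / 0.013680 = -0.222977/0.013680 ≈ -16.3.

μ₀ = -16.3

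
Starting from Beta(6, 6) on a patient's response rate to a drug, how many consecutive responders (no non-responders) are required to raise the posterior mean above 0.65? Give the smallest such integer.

k = 6

After k responders and 0 non-responders the posterior is Beta(6+k, 6), with mean (6+k)/(6+6+k).
Set (6+k)/(12+k) > 0.65 and solve: k > (0.65·12 − 6)/(1 − 0.65) = 5.143.
The smallest integer exceeding 5.143 is 6, and checking k=6: (12)/(18) = 0.6667 > 0.65.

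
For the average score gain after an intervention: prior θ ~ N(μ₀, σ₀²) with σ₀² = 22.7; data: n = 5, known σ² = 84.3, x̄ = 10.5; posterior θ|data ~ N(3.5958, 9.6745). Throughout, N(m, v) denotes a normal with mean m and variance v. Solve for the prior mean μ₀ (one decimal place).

The posterior mean is a precision-weighted average: μ_n = (τ₀μ₀ + τ_data·x̄)/(τ₀+τ_data), with τ₀=1/σ₀² and τ_data=n/σ².
Here τ₀ = 1/22.7 = 0.044053 and τ_data = 5/84.3 = 0.059312, so τ_n = 0.103365.
Rearranging for μ₀: μ₀ = (μ_n·τ_n − τ_data·x̄)/τ₀ = (3.5958·0.103365 − 0.059312·10.5) / 0.044053 = -0.251096/0.044053 ≈ -5.7.

μ₀ = -5.7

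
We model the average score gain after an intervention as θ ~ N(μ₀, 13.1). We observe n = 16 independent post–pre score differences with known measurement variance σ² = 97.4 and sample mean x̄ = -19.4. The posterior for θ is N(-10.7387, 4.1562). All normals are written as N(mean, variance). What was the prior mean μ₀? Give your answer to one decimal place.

The posterior mean is a precision-weighted average: μ_n = (τ₀μ₀ + τ_data·x̄)/(τ₀+τ_data), with τ₀=1/σ₀² and τ_data=n/σ².
Here τ₀ = 1/13.1 = 0.076336 and τ_data = 16/97.4 = 0.164271, so τ_n = 0.240607.
Rearranging for μ₀: μ₀ = (μ_n·τ_n − τ_data·x̄)/τ₀ = (-10.7387·0.240607 − 0.164271·-19.4) / 0.076336 = 0.603051/0.076336 ≈ 7.9.

μ₀ = 7.9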